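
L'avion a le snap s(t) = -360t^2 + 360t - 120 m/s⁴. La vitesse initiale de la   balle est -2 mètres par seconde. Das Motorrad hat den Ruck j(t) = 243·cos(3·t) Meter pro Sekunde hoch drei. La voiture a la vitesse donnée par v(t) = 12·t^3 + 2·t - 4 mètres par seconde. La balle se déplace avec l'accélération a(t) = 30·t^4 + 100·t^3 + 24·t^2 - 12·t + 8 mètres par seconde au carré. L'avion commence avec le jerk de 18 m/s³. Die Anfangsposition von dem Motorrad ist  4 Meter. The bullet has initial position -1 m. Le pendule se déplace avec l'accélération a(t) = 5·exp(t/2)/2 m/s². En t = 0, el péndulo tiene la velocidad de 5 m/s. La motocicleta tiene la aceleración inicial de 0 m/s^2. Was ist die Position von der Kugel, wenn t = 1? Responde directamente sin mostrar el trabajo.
Die Position bei t = 1 ist x = 7.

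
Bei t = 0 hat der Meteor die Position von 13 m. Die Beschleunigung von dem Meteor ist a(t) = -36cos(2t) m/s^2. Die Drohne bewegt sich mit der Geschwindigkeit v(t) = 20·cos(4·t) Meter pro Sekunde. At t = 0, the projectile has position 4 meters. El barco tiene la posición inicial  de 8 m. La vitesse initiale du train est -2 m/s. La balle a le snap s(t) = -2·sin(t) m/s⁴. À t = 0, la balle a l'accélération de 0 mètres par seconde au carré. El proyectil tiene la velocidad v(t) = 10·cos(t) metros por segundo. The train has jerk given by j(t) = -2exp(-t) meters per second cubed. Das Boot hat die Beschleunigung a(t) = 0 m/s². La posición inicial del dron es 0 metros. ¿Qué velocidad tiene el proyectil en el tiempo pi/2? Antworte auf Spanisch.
De la ecuación de la velocidad v(t) = 10·cos(t), sustituimos t = pi/2 para obtener v = 0.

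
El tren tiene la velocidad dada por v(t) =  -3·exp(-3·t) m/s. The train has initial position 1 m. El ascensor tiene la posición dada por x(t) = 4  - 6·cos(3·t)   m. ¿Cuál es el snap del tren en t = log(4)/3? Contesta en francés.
Pour résoudre ceci, nous devons prendre 3 dérivées de notre équation de la vitesse v(t) = -3·exp(-3·t). La dérivée de la vitesse donne l'accélération: a(t) = 9·exp(-3·t). En dérivant l'accélération, nous obtenons le jerk: j(t) = -27·exp(-3·t). La dérivée du jerk donne le snap: s(t) = 81·exp(-3·t). De l'équation du snap s(t) = 81·exp(-3·t), nous substituons t = log(4)/3 pour obtenir s = 81/4.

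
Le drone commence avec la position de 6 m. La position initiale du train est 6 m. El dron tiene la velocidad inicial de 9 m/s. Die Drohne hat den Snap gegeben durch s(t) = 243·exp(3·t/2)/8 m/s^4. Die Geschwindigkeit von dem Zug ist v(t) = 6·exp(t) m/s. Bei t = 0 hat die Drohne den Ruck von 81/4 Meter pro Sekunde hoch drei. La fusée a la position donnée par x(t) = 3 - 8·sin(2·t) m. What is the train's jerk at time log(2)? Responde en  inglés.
We must differentiate our velocity equation v(t) = 6·exp(t) 2 times. Taking d/dt of v(t), we find a(t) = 6·exp(t). The derivative of acceleration gives jerk: j(t) = 6·exp(t). Using j(t) = 6·exp(t) and substituting t = log(2), we find j = 12.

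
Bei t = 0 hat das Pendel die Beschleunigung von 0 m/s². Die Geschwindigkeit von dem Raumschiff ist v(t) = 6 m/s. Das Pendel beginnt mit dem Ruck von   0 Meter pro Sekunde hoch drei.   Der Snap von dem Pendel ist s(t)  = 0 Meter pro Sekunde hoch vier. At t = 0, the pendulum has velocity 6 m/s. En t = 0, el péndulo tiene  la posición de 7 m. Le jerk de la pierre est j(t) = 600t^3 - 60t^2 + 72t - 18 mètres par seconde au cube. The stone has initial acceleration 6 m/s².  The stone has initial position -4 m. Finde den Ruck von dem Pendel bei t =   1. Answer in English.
To solve this, we need to take 1 integral of our snap equation s(t) = 0. The antiderivative of snap, with j(0) = 0, gives jerk: j(t) = 0. We have jerk j(t) = 0. Substituting t = 1: j(1) = 0.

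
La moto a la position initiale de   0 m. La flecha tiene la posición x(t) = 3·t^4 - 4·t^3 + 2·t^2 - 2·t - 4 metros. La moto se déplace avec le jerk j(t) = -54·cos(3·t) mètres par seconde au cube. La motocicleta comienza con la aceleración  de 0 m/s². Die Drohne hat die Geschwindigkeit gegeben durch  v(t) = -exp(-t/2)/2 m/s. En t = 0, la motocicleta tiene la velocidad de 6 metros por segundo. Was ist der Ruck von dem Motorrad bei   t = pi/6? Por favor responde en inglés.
We have jerk j(t) = -54·cos(3·t). Substituting t = pi/6: j(pi/6) = 0.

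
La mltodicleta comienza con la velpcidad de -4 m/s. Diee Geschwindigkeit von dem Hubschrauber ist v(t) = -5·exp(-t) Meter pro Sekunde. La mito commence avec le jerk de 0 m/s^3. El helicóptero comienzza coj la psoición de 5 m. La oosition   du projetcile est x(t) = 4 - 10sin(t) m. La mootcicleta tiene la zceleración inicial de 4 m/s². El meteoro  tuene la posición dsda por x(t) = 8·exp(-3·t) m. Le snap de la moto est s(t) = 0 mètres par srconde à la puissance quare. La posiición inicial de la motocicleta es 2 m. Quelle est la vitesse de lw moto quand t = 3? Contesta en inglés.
We must find the antiderivative of our snap equation s(t) = 0 3 times. The integral of snap, with j(0) = 0, gives jerk: j(t) = 0. Taking ∫j(t)dt and applying a(0) = 4, we find a(t) = 4. Taking ∫a(t)dt and applying v(0) = -4, we find v(t) = 4·t - 4. We have velocity v(t) = 4·t - 4. Substituting t = 3: v(3) = 8.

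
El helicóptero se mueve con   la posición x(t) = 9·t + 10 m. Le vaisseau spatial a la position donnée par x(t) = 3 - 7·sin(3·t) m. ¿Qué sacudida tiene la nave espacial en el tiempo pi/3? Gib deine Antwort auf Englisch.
We must differentiate our position equation x(t) = 3 - 7·sin(3·t) 3 times. The derivative of position gives velocity: v(t) = -21·cos(3·t). Differentiating velocity, we get acceleration: a(t) = 63·sin(3·t). Differentiating acceleration, we get jerk: j(t) = 189·cos(3·t). From the given jerk equation j(t) = 189·cos(3·t), we substitute t = pi/3 to get j = -189.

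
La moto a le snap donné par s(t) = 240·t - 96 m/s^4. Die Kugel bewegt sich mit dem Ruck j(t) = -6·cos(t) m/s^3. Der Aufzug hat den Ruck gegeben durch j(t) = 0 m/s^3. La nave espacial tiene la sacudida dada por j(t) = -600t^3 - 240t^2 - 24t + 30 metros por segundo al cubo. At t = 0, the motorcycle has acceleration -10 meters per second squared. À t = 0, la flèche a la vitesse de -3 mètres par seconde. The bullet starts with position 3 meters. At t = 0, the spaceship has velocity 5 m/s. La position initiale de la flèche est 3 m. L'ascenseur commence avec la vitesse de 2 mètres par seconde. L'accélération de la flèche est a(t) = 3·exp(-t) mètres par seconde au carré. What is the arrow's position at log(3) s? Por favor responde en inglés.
Starting from acceleration a(t) = 3·exp(-t), we take 2 integrals. The antiderivative of acceleration is velocity. Using v(0) = -3, we get v(t) = -3·exp(-t). Finding the antiderivative of v(t) and using x(0) = 3: x(t) = 3·exp(-t). From the given position equation x(t) = 3·exp(-t), we substitute t = log(3) to get x = 1.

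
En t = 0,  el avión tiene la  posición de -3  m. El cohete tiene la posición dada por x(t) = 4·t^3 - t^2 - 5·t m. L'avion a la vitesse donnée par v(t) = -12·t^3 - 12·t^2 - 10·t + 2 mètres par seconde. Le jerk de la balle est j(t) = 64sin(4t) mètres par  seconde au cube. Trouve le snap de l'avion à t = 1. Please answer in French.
Pour résoudre ceci, nous devons prendre 3 dérivées de notre équation de la vitesse v(t) = -12·t^3 - 12·t^2 - 10·t + 2. En prenant d/dt de v(t), nous trouvons a(t) = -36·t^2 - 24·t - 10. En dérivant l'accélération, nous obtenons le jerk: j(t) = -72·t - 24. La dérivée du jerk donne le snap: s(t) = -72. De l'équation du snap s(t) = -72, nous substituons t = 1 pour obtenir s = -72.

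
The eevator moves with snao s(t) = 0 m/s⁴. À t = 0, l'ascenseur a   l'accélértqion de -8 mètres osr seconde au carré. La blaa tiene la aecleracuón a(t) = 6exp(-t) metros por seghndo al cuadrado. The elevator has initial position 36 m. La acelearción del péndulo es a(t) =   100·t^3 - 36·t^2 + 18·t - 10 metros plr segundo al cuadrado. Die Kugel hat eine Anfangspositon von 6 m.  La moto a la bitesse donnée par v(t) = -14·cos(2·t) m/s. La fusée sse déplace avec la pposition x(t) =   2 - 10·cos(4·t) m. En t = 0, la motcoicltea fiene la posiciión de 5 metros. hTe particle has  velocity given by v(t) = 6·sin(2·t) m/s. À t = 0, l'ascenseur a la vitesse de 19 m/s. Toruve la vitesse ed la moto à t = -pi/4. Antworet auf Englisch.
We have velocity v(t) = -14·cos(2·t). Substituting t = -pi/4: v(-pi/4) = 0.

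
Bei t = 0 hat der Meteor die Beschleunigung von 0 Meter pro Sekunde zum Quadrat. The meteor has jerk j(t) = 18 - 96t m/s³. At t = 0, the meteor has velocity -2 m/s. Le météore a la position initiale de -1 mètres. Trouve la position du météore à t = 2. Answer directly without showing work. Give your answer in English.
The position at t = 2 is x = -45.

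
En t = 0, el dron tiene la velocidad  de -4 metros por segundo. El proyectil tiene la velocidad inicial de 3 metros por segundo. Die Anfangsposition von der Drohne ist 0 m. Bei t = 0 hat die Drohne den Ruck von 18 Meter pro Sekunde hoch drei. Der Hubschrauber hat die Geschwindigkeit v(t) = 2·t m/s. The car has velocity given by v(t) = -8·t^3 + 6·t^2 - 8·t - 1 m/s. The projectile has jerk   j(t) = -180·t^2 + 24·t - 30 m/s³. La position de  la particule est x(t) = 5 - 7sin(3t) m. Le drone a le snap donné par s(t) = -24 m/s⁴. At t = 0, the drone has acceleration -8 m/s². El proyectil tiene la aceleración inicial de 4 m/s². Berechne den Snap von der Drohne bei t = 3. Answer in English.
We have snap s(t) = -24. Substituting t = 3: s(3) = -24.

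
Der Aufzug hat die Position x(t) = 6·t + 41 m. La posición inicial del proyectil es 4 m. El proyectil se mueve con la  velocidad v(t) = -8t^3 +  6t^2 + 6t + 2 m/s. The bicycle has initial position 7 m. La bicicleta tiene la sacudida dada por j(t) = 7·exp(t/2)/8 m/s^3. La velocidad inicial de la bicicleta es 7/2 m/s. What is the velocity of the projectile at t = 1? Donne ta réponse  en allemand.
Mit v(t) = -8·t^3 + 6·t^2 + 6·t + 2 und Einsetzen von t = 1, finden wir v = 6.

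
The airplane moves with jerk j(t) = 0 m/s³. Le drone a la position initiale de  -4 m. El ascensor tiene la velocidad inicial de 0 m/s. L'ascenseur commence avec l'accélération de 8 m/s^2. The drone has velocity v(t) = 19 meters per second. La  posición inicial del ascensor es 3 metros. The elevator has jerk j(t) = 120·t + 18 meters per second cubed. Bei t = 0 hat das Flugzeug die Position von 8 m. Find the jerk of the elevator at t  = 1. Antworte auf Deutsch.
Wir haben den Ruck j(t) = 120·t + 18. Durch Einsetzen von t = 1: j(1) = 138.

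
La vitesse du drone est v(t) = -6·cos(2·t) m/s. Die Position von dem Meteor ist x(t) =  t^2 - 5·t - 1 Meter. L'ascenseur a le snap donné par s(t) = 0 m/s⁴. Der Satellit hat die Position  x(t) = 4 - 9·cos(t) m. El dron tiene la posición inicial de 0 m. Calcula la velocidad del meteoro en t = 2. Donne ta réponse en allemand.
Um dies zu lösen, müssen wir 1 Ableitung unserer Gleichung für die Position x(t) = t^2 - 5·t - 1 nehmen. Die Ableitung von der Position ergibt die Geschwindigkeit: v(t) = 2·t - 5. Aus der Gleichung für die Geschwindigkeit v(t) = 2·t - 5, setzen wir t = 2 ein und erhalten v = -1.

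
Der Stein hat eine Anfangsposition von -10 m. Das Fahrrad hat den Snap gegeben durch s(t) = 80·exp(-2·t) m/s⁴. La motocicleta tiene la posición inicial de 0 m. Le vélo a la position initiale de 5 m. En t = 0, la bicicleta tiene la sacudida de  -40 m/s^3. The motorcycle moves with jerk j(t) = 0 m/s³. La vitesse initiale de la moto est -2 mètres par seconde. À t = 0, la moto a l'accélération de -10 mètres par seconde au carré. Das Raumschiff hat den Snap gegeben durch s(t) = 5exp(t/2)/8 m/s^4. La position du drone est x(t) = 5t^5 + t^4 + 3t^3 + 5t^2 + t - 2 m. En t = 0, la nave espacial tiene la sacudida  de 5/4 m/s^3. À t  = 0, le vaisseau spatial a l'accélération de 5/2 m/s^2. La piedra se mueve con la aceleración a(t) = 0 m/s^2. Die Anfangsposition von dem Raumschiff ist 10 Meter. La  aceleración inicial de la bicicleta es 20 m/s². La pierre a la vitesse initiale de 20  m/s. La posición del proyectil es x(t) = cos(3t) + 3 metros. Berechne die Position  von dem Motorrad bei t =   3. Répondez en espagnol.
Necesitamos integrar nuestra ecuación de la sacudida j(t) = 0 3 veces. Integrando la sacudida y usando la condición inicial a(0) = -10, obtenemos a(t) = -10. Tomando ∫a(t)dt y aplicando v(0) = -2, encontramos v(t) = -10·t - 2. Tomando ∫v(t)dt y aplicando x(0) = 0, encontramos x(t) = -5·t^2 - 2·t. Usando x(t) = -5·t^2 - 2·t y sustituyendo t = 3, encontramos x = -51.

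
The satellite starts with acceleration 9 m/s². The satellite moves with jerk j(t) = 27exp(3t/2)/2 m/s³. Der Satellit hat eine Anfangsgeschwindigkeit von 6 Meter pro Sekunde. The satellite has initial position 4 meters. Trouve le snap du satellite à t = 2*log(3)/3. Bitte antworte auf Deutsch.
Ausgehend von dem Ruck j(t) = 27·exp(3·t/2)/2, nehmen wir 1 Ableitung. Die Ableitung von dem Ruck ergibt den Snap: s(t) = 81·exp(3·t/2)/4. Aus der Gleichung für den Snap s(t) = 81·exp(3·t/2)/4, setzen wir t = 2*log(3)/3 ein und erhalten s = 243/4.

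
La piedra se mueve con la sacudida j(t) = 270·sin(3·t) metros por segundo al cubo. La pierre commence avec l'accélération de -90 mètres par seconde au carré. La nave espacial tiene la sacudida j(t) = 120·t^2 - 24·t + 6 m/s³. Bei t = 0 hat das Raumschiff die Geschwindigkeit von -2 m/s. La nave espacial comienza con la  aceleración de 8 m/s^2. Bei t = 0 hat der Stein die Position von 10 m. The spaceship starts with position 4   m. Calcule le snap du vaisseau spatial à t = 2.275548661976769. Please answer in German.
Ausgehend von dem Ruck j(t) = 120·t^2 - 24·t + 6, nehmen wir 1 Ableitung. Die Ableitung von dem Ruck ergibt den Snap: s(t) = 240·t - 24. Mit s(t) = 240·t - 24 und Einsetzen von t = 2.275548661976769, finden wir s = 522.131678874425.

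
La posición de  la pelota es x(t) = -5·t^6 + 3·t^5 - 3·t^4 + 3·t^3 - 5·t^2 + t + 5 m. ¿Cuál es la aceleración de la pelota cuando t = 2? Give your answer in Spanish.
Partiendo de la posición x(t) = -5·t^6 + 3·t^5 - 3·t^4 + 3·t^3 - 5·t^2 + t + 5, tomamos 2 derivadas. La derivada de la posición da la velocidad: v(t) = -30·t^5 + 15·t^4 - 12·t^3 + 9·t^2 - 10·t + 1. Tomando d/dt de v(t), encontramos a(t) = -150·t^4 + 60·t^3 - 36·t^2 + 18·t - 10. Tenemos la aceleración a(t) = -150·t^4 + 60·t^3 - 36·t^2 + 18·t - 10. Sustituyendo t = 2: a(2) = -2038.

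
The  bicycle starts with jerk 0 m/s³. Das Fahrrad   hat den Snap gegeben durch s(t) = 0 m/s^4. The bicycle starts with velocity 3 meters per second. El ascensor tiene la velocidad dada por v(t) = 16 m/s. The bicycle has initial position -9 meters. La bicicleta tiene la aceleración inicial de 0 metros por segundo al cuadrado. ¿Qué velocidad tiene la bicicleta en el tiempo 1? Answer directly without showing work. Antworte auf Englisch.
At t = 1, v = 3.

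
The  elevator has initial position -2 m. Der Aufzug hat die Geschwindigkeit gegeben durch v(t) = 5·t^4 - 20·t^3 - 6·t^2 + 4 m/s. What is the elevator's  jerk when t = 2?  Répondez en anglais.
We must differentiate our velocity equation v(t) = 5·t^4 - 20·t^3 - 6·t^2 + 4 2 times. The derivative of velocity gives acceleration: a(t) = 20·t^3 - 60·t^2 - 12·t. The derivative of acceleration gives jerk: j(t) = 60·t^2 - 120·t - 12. From the given jerk equation j(t) = 60·t^2 - 120·t - 12, we substitute t = 2 to get j = -12.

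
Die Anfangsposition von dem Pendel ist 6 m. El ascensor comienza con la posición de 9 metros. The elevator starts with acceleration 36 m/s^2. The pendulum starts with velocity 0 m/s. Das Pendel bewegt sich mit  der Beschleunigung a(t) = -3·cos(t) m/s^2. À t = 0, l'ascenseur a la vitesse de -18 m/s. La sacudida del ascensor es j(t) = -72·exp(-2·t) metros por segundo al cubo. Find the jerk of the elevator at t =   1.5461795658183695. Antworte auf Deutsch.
Mit j(t) = -72·exp(-2·t) und Einsetzen von t = 1.5461795658183695, finden wir j = -3.26842097943962.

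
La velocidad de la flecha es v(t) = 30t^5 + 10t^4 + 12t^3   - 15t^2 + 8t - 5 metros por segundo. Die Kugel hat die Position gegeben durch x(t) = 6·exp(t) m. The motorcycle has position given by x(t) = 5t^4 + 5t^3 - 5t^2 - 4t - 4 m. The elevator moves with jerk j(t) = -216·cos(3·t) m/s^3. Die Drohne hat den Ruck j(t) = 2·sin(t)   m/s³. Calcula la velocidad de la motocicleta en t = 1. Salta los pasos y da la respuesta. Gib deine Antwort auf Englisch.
v(1) = 21.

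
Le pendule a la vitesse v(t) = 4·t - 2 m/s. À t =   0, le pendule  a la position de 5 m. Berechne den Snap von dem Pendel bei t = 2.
Ausgehend von der Geschwindigkeit v(t) = 4·t - 2, nehmen wir 3 Ableitungen. Die Ableitung von der Geschwindigkeit ergibt die Beschleunigung: a(t) = 4. Durch Ableiten von der Beschleunigung erhalten wir den Ruck: j(t) = 0. Die Ableitung von dem Ruck ergibt den Snap: s(t) = 0. Aus der Gleichung für den Snap s(t) = 0, setzen wir t = 2 ein und erhalten s = 0.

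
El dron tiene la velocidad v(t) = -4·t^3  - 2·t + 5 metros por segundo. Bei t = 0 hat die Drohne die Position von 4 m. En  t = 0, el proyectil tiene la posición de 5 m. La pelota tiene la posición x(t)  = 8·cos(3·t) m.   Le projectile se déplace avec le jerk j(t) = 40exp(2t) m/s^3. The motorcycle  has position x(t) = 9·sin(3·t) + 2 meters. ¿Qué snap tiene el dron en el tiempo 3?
Para resolver esto, necesitamos tomar 3 derivadas de nuestra ecuación de la velocidad v(t) = -4·t^3 - 2·t + 5. La derivada de la velocidad da la aceleración: a(t) = -12·t^2 - 2. Tomando d/dt de a(t), encontramos j(t) = -24·t. Derivando la sacudida, obtenemos el snap: s(t) = -24. Usando s(t) = -24 y sustituyendo t = 3, encontramos s = -24.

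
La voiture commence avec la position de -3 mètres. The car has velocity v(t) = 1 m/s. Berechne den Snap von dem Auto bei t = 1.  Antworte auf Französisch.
Pour résoudre ceci, nous devons prendre 3 dérivées de notre équation de la vitesse v(t) = 1. La dérivée de la vitesse donne l'accélération: a(t) = 0. La dérivée de l'accélération donne le jerk: j(t) = 0. En prenant d/dt de j(t), nous trouvons s(t) = 0. En utilisant s(t) = 0 et en substituant t = 1, nous trouvons s = 0.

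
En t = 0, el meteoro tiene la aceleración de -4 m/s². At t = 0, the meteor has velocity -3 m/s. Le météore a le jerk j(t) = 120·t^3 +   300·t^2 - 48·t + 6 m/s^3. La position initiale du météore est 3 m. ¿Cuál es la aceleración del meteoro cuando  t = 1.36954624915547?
Para resolver esto, necesitamos tomar 1 antiderivada de nuestra ecuación de la sacudida j(t) = 120·t^3 + 300·t^2 - 48·t + 6. La antiderivada de la sacudida, con a(0) = -4, da la aceleración: a(t) = 30·t^4 + 100·t^3 - 24·t^2 + 6·t - 4. Usando a(t) = 30·t^4 + 100·t^3 - 24·t^2 + 6·t - 4 y sustituyendo t = 1.36954624915547, encontramos a = 321.624069743895.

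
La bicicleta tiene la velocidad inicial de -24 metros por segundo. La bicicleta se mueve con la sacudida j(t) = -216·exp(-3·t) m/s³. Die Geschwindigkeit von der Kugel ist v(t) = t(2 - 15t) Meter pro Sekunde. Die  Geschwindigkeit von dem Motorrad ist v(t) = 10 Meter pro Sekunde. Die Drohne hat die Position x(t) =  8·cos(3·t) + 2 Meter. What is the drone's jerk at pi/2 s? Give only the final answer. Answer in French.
Le jerk à t = pi/2 est j = -216.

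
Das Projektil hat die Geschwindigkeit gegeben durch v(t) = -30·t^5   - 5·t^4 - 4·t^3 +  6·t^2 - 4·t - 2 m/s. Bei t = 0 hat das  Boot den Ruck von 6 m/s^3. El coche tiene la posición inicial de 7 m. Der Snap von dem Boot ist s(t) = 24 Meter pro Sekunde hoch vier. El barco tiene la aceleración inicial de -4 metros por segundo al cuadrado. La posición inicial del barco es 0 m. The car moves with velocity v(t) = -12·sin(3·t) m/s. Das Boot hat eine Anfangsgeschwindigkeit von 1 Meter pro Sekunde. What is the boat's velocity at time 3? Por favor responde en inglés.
We must find the integral of our snap equation s(t) = 24 3 times. Integrating snap and using the initial condition j(0) = 6, we get j(t) = 24·t + 6. Integrating jerk and using the initial condition a(0) = -4, we get a(t) = 12·t^2 + 6·t - 4. The integral of acceleration, with v(0) = 1, gives velocity: v(t) = 4·t^3 + 3·t^2 - 4·t + 1. From the given velocity equation v(t) = 4·t^3 + 3·t^2 - 4·t + 1, we substitute t = 3 to get v = 124.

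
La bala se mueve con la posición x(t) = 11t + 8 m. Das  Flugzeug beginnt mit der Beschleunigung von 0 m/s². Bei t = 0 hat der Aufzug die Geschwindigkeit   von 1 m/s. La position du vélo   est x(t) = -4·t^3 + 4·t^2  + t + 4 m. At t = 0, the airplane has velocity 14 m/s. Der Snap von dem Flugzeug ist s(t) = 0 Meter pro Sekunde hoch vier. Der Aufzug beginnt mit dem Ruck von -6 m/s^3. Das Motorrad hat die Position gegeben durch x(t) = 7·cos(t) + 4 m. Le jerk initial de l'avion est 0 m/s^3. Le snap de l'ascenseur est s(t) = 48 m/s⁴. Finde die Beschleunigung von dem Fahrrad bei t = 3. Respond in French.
Nous devons dériver notre équation de la position x(t) = -4·t^3 + 4·t^2 + t + 4 2 fois. La dérivée de la position donne la vitesse: v(t) = -12·t^2 + 8·t + 1. La dérivée de la vitesse donne l'accélération: a(t) = 8 - 24·t. En utilisant a(t) = 8 - 24·t et en substituant t = 3, nous trouvons a = -64.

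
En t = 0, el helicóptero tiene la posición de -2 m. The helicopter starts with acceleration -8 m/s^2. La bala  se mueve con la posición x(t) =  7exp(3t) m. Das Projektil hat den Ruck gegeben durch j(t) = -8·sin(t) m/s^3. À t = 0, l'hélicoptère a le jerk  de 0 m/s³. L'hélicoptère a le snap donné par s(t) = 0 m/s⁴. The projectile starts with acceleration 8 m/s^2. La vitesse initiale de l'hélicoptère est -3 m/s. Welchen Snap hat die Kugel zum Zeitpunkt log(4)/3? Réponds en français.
En partant de la position x(t) = 7·exp(3·t), nous prenons 4 dérivées. En prenant d/dt de x(t), nous trouvons v(t) = 21·exp(3·t). La dérivée de la vitesse donne l'accélération: a(t) = 63·exp(3·t). En dérivant l'accélération, nous obtenons le jerk: j(t) = 189·exp(3·t). La dérivée du jerk donne le snap: s(t) = 567·exp(3·t). En utilisant s(t) = 567·exp(3·t) et en substituant t = log(4)/3, nous trouvons s = 2268.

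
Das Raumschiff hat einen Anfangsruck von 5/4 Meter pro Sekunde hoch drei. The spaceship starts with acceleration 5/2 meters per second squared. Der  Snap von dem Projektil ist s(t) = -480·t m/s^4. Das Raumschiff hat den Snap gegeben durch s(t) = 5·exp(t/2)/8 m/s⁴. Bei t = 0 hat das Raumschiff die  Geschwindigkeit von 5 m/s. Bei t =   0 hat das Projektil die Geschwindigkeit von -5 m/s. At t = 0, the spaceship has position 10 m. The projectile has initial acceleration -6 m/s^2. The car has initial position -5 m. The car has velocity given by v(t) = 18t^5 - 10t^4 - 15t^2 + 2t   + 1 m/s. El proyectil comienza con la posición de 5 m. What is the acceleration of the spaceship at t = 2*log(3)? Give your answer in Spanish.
Debemos encontrar la antiderivada de nuestra ecuación del snap s(t) = 5·exp(t/2)/8 2 veces. La integral del snap, con j(0) = 5/4, da la sacudida: j(t) = 5·exp(t/2)/4. La antiderivada de la sacudida, con a(0) = 5/2, da la aceleración: a(t) = 5·exp(t/2)/2. Tenemos la aceleración a(t) = 5·exp(t/2)/2. Sustituyendo t = 2*log(3): a(2*log(3)) = 15/2.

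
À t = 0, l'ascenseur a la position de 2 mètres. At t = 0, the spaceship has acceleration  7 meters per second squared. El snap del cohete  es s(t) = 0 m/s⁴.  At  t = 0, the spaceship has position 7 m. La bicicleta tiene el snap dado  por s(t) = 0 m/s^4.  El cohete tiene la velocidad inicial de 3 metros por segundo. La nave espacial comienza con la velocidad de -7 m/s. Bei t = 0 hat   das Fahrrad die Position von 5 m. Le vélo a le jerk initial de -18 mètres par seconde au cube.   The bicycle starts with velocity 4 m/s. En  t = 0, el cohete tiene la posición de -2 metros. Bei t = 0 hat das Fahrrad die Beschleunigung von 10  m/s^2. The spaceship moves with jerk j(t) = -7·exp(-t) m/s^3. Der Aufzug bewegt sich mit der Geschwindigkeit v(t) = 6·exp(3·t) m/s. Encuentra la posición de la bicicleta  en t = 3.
Partiendo del snap s(t) = 0, tomamos 4 antiderivadas. Tomando ∫s(t)dt y aplicando j(0) = -18, encontramos j(t) = -18. La integral de la sacudida, con a(0) = 10, da la aceleración: a(t) = 10 - 18·t. La antiderivada de la aceleración es la velocidad. Usando v(0) = 4, obtenemos v(t) = -9·t^2 + 10·t + 4. La integral de la velocidad, con x(0) = 5, da la posición: x(t) = -3·t^3 + 5·t^2 + 4·t + 5. De la ecuación de la posición x(t) = -3·t^3 + 5·t^2 + 4·t + 5, sustituimos t = 3 para obtener x = -19.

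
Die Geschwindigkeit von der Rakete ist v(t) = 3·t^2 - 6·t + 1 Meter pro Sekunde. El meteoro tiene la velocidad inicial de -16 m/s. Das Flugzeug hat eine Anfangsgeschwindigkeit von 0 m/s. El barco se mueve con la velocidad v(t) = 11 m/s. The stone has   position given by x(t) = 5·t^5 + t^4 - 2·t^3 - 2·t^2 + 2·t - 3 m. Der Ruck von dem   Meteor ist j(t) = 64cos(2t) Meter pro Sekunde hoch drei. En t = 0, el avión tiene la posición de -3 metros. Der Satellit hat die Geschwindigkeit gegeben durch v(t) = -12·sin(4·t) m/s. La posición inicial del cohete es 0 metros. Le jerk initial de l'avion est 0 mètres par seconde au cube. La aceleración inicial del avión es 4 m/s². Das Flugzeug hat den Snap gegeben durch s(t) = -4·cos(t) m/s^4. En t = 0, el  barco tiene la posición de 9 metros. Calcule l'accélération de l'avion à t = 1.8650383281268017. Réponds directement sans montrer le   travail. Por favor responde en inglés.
a(1.8650383281268017) = -1.16005804767822.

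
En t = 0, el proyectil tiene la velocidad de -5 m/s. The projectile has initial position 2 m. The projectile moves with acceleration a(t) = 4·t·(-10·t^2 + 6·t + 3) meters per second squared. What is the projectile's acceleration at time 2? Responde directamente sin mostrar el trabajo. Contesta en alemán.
a(2) = -200.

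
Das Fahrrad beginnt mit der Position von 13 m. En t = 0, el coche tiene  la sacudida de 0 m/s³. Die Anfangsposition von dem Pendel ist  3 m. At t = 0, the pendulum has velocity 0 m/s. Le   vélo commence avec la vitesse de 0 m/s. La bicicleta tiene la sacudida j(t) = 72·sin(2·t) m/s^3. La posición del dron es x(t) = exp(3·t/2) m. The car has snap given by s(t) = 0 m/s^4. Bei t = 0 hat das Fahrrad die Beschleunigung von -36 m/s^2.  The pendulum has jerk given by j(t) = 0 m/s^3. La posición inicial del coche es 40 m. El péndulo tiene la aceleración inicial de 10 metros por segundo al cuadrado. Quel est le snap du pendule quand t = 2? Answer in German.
Wir müssen unsere Gleichung für den Ruck j(t) = 0 1-mal ableiten. Die Ableitung von dem Ruck ergibt den Snap: s(t) = 0. Aus der Gleichung für den Snap s(t) = 0, setzen wir t = 2 ein und erhalten s = 0.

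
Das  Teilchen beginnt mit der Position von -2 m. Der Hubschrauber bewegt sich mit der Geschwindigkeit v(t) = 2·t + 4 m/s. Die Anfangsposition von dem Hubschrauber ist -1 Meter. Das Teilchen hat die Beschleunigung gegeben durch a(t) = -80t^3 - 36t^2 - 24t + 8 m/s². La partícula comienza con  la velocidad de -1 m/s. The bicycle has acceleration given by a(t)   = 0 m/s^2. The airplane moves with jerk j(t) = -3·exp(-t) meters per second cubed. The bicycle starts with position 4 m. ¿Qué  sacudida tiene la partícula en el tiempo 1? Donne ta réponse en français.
Nous devons dériver notre équation de l'accélération a(t) = -80·t^3 - 36·t^2 - 24·t + 8 1 fois. En prenant d/dt de a(t), nous trouvons j(t) = -240·t^2 - 72·t - 24. De l'équation du jerk j(t) = -240·t^2 - 72·t - 24, nous substituons t = 1 pour obtenir j = -336.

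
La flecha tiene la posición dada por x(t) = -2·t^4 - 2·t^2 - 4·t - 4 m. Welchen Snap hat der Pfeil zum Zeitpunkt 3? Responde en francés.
Pour résoudre ceci, nous devons prendre 4 dérivées de notre équation de la position x(t) = -2·t^4 - 2·t^2 - 4·t - 4. En dérivant la position, nous obtenons la vitesse: v(t) = -8·t^3 - 4·t - 4. En prenant d/dt de v(t), nous trouvons a(t) = -24·t^2 - 4. En prenant d/dt de a(t), nous trouvons j(t) = -48·t. En dérivant le jerk, nous obtenons le snap: s(t) = -48. Nous avons le snap s(t) = -48. En substituant t = 3: s(3) = -48.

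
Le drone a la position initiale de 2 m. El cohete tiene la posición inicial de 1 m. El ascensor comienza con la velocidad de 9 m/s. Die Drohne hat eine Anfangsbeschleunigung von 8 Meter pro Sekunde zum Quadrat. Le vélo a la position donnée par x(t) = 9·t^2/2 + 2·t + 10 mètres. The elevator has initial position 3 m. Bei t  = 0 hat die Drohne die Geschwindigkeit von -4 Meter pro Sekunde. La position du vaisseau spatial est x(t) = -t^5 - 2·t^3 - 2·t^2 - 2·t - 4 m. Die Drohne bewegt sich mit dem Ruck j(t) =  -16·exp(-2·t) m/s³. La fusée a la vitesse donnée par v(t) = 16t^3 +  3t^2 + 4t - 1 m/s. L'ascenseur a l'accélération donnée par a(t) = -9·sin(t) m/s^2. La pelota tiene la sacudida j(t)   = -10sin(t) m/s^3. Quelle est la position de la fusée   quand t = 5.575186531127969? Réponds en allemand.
Wir müssen das Integral unserer Gleichung für die Geschwindigkeit v(t) = 16·t^3 + 3·t^2 + 4·t - 1 1-mal finden. Die Stammfunktion von der Geschwindigkeit ist die Position. Mit x(0) = 1 erhalten wir x(t) = 4·t^4 + t^3 + 2·t^2 - t + 1. Aus der Gleichung für die Position x(t) = 4·t^4 + t^3 + 2·t^2 - t + 1, setzen wir t = 5.575186531127969 ein und erhalten x = 4095.42026552900.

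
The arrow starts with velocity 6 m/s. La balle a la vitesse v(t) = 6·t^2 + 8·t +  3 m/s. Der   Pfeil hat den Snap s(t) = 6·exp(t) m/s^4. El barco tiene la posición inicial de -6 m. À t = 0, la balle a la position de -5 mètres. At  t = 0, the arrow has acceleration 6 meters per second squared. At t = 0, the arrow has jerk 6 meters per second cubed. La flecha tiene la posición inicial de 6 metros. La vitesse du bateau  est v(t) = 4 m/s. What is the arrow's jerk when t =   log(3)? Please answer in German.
Wir müssen die Stammfunktion unserer Gleichung für den Snap s(t) = 6·exp(t) 1-mal finden. Mit ∫s(t)dt und Anwendung von j(0) = 6, finden wir j(t) = 6·exp(t). Wir haben den Ruck j(t) = 6·exp(t). Durch Einsetzen von t = log(3): j(log(3)) = 18.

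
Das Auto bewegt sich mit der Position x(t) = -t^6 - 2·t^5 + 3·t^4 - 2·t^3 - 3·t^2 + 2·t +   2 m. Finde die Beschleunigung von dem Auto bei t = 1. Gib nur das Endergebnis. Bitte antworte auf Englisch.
At t = 1, a = -52.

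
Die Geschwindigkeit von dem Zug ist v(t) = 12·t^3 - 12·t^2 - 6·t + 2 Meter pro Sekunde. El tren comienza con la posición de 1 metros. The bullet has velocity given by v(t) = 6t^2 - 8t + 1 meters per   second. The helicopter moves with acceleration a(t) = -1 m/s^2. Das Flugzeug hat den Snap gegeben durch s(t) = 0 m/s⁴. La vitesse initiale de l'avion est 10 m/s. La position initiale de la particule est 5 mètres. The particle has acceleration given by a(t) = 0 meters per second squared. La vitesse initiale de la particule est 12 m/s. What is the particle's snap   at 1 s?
Starting from acceleration a(t) = 0, we take 2 derivatives. Taking d/dt of a(t), we find j(t) = 0. Differentiating jerk, we get snap: s(t) = 0. Using s(t) = 0 and substituting t = 1, we find s = 0.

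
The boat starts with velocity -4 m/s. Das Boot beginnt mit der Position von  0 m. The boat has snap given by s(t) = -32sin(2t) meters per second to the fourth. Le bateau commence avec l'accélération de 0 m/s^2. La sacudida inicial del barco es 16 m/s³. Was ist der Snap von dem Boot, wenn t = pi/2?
Wir haben den Snap s(t) = -32·sin(2·t). Durch Einsetzen von t = pi/2: s(pi/2) = 0.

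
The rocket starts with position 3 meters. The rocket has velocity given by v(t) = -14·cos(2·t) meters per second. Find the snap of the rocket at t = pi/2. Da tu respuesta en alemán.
Um dies zu lösen, müssen wir 3 Ableitungen unserer Gleichung für die Geschwindigkeit v(t) = -14·cos(2·t) nehmen. Durch Ableiten von der Geschwindigkeit erhalten wir die Beschleunigung: a(t) = 28·sin(2·t). Mit d/dt von a(t) finden wir j(t) = 56·cos(2·t). Mit d/dt von j(t) finden wir s(t) = -112·sin(2·t). Aus der Gleichung für den Snap s(t) = -112·sin(2·t), setzen wir t = pi/2 ein und erhalten s = 0.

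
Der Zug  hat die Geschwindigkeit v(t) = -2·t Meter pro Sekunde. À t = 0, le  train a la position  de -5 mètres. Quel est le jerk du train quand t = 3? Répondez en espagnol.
Partiendo de la velocidad v(t) = -2·t, tomamos 2 derivadas. Tomando d/dt de v(t), encontramos a(t) = -2. Derivando la aceleración, obtenemos la sacudida: j(t) = 0. Usando j(t) = 0 y sustituyendo t = 3, encontramos j = 0.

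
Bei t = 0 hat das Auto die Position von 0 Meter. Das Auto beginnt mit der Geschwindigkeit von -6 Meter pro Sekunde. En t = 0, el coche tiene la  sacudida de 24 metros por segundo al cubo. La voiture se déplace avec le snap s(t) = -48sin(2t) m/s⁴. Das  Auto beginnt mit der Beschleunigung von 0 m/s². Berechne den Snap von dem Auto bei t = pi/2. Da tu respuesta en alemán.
Aus der Gleichung für den Snap s(t) = -48·sin(2·t), setzen wir t = pi/2 ein und erhalten s = 0.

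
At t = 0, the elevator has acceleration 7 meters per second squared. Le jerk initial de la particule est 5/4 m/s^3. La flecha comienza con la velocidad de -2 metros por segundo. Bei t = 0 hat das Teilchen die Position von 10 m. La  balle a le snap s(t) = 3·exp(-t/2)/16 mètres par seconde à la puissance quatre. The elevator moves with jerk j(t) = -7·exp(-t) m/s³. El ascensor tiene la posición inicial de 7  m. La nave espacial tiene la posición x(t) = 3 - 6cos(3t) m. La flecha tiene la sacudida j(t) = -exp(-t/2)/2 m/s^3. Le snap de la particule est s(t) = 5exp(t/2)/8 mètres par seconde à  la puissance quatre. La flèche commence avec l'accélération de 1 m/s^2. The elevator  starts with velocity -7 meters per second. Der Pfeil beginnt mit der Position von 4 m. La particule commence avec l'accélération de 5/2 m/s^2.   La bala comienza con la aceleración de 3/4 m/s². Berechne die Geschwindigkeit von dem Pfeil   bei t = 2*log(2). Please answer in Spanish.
Necesitamos integrar nuestra ecuación de la sacudida j(t) = -exp(-t/2)/2 2 veces. Integrando la sacudida y usando la condición inicial a(0) = 1, obtenemos a(t) = exp(-t/2). Tomando ∫a(t)dt y aplicando v(0) = -2, encontramos v(t) = -2·exp(-t/2). Tenemos la velocidad v(t) = -2·exp(-t/2). Sustituyendo t = 2*log(2): v(2*log(2)) = -1.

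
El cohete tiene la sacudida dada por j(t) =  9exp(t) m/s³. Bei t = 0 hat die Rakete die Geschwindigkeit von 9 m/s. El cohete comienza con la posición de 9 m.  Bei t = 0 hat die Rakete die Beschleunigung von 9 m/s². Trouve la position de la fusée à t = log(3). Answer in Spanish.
Debemos encontrar la integral de nuestra ecuación de la sacudida j(t) = 9·exp(t) 3 veces. Integrando la sacudida y usando la condición inicial a(0) = 9, obtenemos a(t) = 9·exp(t). La integral de la aceleración, con v(0) = 9, da la velocidad: v(t) = 9·exp(t). La antiderivada de la velocidad, con x(0) = 9, da la posición: x(t) = 9·exp(t). Tenemos la posición x(t) = 9·exp(t). Sustituyendo t = log(3): x(log(3)) = 27.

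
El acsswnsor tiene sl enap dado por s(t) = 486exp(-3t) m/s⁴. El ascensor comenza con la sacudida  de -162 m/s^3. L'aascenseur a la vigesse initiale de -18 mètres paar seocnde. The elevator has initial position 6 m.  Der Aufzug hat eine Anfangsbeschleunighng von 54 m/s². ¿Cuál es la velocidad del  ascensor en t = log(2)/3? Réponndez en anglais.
We must find the integral of our snap equation s(t) = 486·exp(-3·t) 3 times. Taking ∫s(t)dt and applying j(0) = -162, we find j(t) = -162·exp(-3·t). Integrating jerk and using the initial condition a(0) = 54, we get a(t) = 54·exp(-3·t). The integral of acceleration, with v(0) = -18, gives velocity: v(t) = -18·exp(-3·t). Using v(t) = -18·exp(-3·t) and substituting t = log(2)/3, we find v = -9.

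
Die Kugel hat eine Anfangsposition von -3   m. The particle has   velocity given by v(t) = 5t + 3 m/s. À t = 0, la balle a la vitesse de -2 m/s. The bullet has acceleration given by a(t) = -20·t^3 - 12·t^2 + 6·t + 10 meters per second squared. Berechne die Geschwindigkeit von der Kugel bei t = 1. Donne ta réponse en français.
Pour résoudre ceci, nous devons prendre 1 intégrale de notre équation de l'accélération a(t) = -20·t^3 - 12·t^2 + 6·t + 10. L'intégrale de l'accélération est la vitesse. En utilisant v(0) = -2, nous obtenons v(t) = -5·t^4 - 4·t^3 + 3·t^2 + 10·t - 2. Nous avons la vitesse v(t) = -5·t^4 - 4·t^3 + 3·t^2 + 10·t - 2. En substituant t = 1: v(1) = 2.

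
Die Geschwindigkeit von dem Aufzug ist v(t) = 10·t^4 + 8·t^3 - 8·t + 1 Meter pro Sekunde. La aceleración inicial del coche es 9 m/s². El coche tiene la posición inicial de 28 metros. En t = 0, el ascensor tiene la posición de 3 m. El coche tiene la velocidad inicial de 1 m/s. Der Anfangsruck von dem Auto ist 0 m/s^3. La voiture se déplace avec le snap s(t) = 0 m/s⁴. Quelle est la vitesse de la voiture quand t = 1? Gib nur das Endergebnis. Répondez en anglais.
v(1) = 10.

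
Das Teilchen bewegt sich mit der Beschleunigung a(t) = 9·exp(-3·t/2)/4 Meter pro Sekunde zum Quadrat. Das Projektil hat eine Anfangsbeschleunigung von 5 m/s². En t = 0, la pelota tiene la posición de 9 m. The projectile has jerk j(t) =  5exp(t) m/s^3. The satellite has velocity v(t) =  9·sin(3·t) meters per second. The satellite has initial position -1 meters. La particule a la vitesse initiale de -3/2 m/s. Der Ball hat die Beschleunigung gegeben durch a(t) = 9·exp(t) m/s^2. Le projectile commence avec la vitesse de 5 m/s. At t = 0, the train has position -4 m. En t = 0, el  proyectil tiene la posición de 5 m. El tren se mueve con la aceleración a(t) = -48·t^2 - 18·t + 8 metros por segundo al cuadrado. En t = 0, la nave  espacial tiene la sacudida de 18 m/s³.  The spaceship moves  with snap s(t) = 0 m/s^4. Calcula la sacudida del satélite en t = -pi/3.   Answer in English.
To solve this, we need to take 2 derivatives of our velocity equation v(t) = 9·sin(3·t). Differentiating velocity, we get acceleration: a(t) = 27·cos(3·t). The derivative of acceleration gives jerk: j(t) = -81·sin(3·t). We have jerk j(t) = -81·sin(3·t). Substituting t = -pi/3: j(-pi/3) = 0.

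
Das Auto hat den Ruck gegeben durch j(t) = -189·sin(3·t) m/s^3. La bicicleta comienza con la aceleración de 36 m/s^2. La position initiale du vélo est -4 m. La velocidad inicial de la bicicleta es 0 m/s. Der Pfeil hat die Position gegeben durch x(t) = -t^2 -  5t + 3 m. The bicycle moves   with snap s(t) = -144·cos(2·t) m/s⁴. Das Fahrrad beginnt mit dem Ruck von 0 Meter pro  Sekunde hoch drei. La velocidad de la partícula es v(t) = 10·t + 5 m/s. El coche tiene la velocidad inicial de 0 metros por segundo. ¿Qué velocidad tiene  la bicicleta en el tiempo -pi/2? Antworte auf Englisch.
We need to integrate our snap equation s(t) = -144·cos(2·t) 3 times. Taking ∫s(t)dt and applying j(0) = 0, we find j(t) = -72·sin(2·t). Taking ∫j(t)dt and applying a(0) = 36, we find a(t) = 36·cos(2·t). The integral of acceleration, with v(0) = 0, gives velocity: v(t) = 18·sin(2·t). We have velocity v(t) = 18·sin(2·t). Substituting t = -pi/2: v(-pi/2) = 0.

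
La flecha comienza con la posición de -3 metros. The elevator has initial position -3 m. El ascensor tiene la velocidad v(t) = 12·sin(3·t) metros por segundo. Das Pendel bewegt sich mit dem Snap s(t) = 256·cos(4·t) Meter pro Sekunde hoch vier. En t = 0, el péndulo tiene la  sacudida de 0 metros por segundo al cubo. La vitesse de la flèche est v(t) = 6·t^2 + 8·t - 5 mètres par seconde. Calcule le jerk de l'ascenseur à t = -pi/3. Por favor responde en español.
Partiendo de la velocidad v(t) = 12·sin(3·t), tomamos 2 derivadas. Derivando la velocidad, obtenemos la aceleración: a(t) = 36·cos(3·t). Tomando d/dt de a(t), encontramos j(t) = -108·sin(3·t). Usando j(t) = -108·sin(3·t) y sustituyendo t = -pi/3, encontramos j = 0.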